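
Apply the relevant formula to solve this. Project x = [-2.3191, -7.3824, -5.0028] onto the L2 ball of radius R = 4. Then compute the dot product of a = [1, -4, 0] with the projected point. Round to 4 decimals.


Step 1: Compute ||x|| (intermediates to 6 decimals).
||x|| = sqrt((-2.3191)^2 + (-7.3824)^2 + (-5.0028)^2) = 9.214449
Step 2: Project.
Since ||x|| > R, scale = R/||x|| = 4/9.214449 = 0.434101, proj(x) = scale * x
proj(x) = [-1.006724, -3.204707, -2.17172]
Step 3: Dot product.
a^T * proj(x) = 1*(-1.006724) - 4*(-3.204707) + 0*(-2.17172) = 11.8121


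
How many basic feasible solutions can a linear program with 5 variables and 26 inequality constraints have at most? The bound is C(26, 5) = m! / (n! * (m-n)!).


Each vertex corresponds to some choice of n active constraints out of m, so the number of vertices is at most C(m, n) = m! / (n!(m-n)!).
m = 26, n = 5
Numerator: 26 * 25 * 24 * 23 * 22
Denominator: 5! = 120
C(26, 5) = 65780


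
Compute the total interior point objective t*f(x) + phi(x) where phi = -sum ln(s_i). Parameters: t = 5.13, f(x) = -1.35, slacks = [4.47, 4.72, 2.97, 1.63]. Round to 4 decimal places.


Step 1: Compute log-barrier.
ln values: [1.4974, 1.5518, 1.0886, 0.4886]
phi = -(1.4974 + 1.5518 + 1.0886 + 0.4886) = -4.6263
Step 2: Compute augmented objective.
t*f(x) = 5.13*-1.35 = -6.9255
Total = -6.9255 - 4.6263 = -11.5518


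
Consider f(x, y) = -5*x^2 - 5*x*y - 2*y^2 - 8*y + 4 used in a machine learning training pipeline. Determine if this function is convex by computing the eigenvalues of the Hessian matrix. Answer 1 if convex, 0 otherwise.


The Hessian of f(x,y) = -5*x^2 - 5*x*y - 2*y^2 - 8*y + 4 is:
H = [[-10, -5], [-5, -4]]
Trace = -10 - 4 = -14
Determinant = -10*-4 - (-5)^2 = 15
Discriminant = (-14)^2 - 4*15 = 136.0
Eigenvalues: lambda_1 = -12.831, lambda_2 = -1.169
The function is not convex.

0


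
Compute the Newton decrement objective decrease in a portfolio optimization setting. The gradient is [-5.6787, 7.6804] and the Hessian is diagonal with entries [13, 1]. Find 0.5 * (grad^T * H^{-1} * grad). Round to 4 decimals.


Step 1: H is diagonal, so H^(-1) * g = [-0.4368, 7.6804].
Step 2: g^T H^(-1) g = sum_i g_i^2 / H_ii
  = (-5.6787)^2/13 + (7.6804)^2/1
  = 2.4806 + 58.9885 = 61.4691
Step 3: Objective decrease = 0.5 * g^T H^(-1) g = 30.7346


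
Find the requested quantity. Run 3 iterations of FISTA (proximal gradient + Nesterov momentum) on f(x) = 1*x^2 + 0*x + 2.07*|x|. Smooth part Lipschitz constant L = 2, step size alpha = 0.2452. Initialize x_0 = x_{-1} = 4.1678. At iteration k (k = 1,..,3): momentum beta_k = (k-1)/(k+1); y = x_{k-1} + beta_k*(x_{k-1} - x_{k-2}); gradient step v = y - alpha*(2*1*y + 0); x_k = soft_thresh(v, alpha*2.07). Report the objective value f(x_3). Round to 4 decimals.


FISTA on f(x) = 1*x^2 + 0*x + 2.07*|x|
L = 2, alpha = 0.2452
Iteration 1: beta = 0.0, y = 4.1678 + 0.0*(4.1678 - 4.1678) = 4.1678
  grad(y) = 8.3356, v = y - alpha*grad = 2.1239
  prox(v) = soft_thresh(2.1239, 0.5076) = 1.6163
Iteration 2: beta = 0.3333, y = 1.6163 + 0.3333*(1.6163 - 4.1678) = 0.7659
  grad(y) = 1.5317, v = y - alpha*grad = 0.3903
  prox(v) = soft_thresh(0.3903, 0.5076) = 0.0
Iteration 3: beta = 0.5, y = 0.0 + 0.5*(0.0 - 1.6163) = -0.8082
  grad(y) = -1.6163, v = y - alpha*grad = -0.4118
  prox(v) = soft_thresh(-0.4118, 0.5076) = 0.0
f(x_3) = 1*0.0^2 + 0*0.0 + 2.07*|0.0| = 0.0


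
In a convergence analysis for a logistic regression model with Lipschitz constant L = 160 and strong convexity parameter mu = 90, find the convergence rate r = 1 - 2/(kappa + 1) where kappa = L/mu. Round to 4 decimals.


Step 1: Compute the condition number.
kappa = L/mu = 160/90 = 1.7778
Step 2: Compute the convergence rate.
r = 1 - 2/(kappa + 1) = 1 - 2*mu/(L + mu) = (L - mu)/(L + mu) = 70/250 = 0.28


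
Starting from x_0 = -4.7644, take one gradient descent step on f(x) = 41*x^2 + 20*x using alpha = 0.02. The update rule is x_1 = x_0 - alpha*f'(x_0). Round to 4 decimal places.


We compute the gradient at x_0 and apply the update.
f'(x) = 82*x + 20
f'(-4.7644) = 82*-4.7644 + 20 = -370.6808
x_1 = -4.7644 - 0.02*-370.6808 = 2.6492


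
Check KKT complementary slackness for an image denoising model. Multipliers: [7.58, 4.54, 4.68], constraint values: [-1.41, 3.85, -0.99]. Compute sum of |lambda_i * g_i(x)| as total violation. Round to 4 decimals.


KKT complementary slackness check:
lambda_1 * g_1 = 7.58 * -1.41 = -10.6878
lambda_2 * g_2 = 4.54 * 3.85 = 17.479
lambda_3 * g_3 = 4.68 * -0.99 = -4.6332
Total violation = 10.6878 + 17.479 + 4.6332 = 32.8


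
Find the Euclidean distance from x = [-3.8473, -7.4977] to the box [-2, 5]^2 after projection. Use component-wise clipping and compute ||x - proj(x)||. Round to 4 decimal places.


Project each component onto [-2, 5].
clip(-3.8473) = -2.0, clip(-7.4977) = -2.0
Projection = [-2.0, -2.0]
Squared diffs: [3.4125, 30.2247]
Distance = sqrt(33.6372) = 5.7998


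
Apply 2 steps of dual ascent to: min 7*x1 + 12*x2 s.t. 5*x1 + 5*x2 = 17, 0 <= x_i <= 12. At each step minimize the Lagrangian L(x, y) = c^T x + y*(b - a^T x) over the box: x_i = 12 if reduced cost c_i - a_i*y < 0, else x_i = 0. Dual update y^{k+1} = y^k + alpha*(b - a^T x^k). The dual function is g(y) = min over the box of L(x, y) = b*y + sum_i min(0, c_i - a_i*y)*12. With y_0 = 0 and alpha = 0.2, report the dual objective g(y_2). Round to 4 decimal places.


Dual ascent for LP: min 7*x1 + 12*x2, 5*x1 + 5*x2 = 17, 0 <= x_i <= 12
Step 1: y^k = 0.0, reduced costs: (7.0, 12.0)
  x^k = (0.0, 0.0), subgradient = b - a^T x = 17.0
  y^{k+1} = 0.0 + 0.2*17.0 = 3.4
Step 2: y^k = 3.4, reduced costs: (-10.0, -5.0)
  x^k = (12.0, 12.0), subgradient = b - a^T x = -103.0
  y^{k+1} = 3.4 + 0.2*-103.0 = -17.2
Dual objective at y_2 = -17.2: reduced costs (93.0, 98.0), box minimizer x = (0.0, 0.0)
g(y_2) = b*y + (c1 - a1*y)*x1 + (c2 - a2*y)*x2 = 17*(-17.2) + 93.0*0.0 + 98.0*0.0 = -292.4 + 0.0 + 0.0 = -292.4


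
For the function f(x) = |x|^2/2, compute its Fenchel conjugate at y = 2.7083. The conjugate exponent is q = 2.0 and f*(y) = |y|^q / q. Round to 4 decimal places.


The conjugate exponent q satisfies 1/p + 1/q = 1.
p = 2, so q = 2/(2 - 1) = 2.0
|y|^q = 2.7083^2.0 = 7.3349
f*(2.7083) = 7.3349 / 2.0 = 3.6674


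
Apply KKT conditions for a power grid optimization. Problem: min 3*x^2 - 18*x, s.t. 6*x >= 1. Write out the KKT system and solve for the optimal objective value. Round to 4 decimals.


Step 1: Try lambda = 0 (constraint inactive).
Stationarity: 2*3*x - 18 = 0
x* = 18/(2*3) = 3.0
Check constraint: 6*3.0 = 18.0 >= 1 -- satisfied.
Step 2: Compute optimal value.
f(x*) = 3*3.0^2 - 18*3.0 = -27.0


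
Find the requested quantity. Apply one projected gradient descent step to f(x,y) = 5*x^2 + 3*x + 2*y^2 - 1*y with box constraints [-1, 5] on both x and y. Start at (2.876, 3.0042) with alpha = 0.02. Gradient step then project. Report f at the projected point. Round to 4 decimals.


Step 1: Compute gradient at (2.876, 3.0042).
grad_x = 2*5*2.876 + 3 = 31.76
grad_y = 2*2*3.0042 - 1 = 11.0168
Step 2: Gradient step.
x_raw = 2.876 - 0.02*31.76 = 2.2408
y_raw = 3.0042 - 0.02*11.0168 = 2.7839
Step 3: Project onto [-1, 5].
x_proj = clip(2.2408) = 2.2408
y_proj = clip(2.7839) = 2.7839
Step 4: Evaluate f.
f(2.2408, 2.7839) = 44.5443


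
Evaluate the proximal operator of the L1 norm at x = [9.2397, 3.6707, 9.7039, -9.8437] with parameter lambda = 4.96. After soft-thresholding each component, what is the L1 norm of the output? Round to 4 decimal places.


Soft-thresholding with lambda = 4.96:
prox(9.2397) = sign(9.2397)*max(|9.2397| - 4.96, 0) = 4.2797
prox(3.6707) = sign(3.6707)*max(|3.6707| - 4.96, 0) = 0.0
prox(9.7039) = sign(9.7039)*max(|9.7039| - 4.96, 0) = 4.7439
prox(-9.8437) = sign(-9.8437)*max(|-9.8437| - 4.96, 0) = -4.8837
prox(x) = [4.2797, 0.0, 4.7439, -4.8837]
||prox(x)||_1 = 4.2797 + 0.0 + 4.7439 + 4.8837 = 13.9073


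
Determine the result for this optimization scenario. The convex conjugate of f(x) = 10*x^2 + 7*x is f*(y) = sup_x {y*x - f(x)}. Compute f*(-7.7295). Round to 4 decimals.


f*(y) = sup_x {y*x - a*x^2 - b*x} = sup_x {(y-b)*x - a*x^2}
FOC: (y - b) - 2a*x = 0 => x* = (y - b)/(2a)
x* = (-7.7295 - 7)/(2*10) = -0.7365
f*(-7.7295) = (y-b)^2/(4a) = (-7.7295 - 7)^2/(4*10)
= 216.9582/40 = 5.424


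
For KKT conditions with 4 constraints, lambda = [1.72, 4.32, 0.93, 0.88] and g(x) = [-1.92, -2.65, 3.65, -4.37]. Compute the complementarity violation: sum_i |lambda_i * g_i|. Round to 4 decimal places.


KKT complementary slackness check:
lambda_1 * g_1 = 1.72 * -1.92 = -3.3024
lambda_2 * g_2 = 4.32 * -2.65 = -11.448
lambda_3 * g_3 = 0.93 * 3.65 = 3.3945
lambda_4 * g_4 = 0.88 * -4.37 = -3.8456
Total violation = 3.3024 + 11.448 + 3.3945 + 3.8456 = 21.9905


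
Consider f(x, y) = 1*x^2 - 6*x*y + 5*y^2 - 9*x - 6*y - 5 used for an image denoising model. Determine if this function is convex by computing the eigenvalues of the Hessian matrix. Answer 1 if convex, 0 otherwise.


The Hessian of f(x,y) = 1*x^2 - 6*x*y + 5*y^2 - 9*x - 6*y - 5 is:
H = [[2, -6], [-6, 10]]
Trace = 2 + 10 = 12
Determinant = 2*10 - (-6)^2 = -16
Discriminant = (12)^2 - 4*-16 = 208.0
Eigenvalues: lambda_1 = -1.2111, lambda_2 = 13.2111
The function is not convex.

0


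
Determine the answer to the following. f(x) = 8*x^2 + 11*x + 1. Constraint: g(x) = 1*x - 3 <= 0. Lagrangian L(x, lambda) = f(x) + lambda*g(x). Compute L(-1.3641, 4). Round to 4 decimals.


Step 1: Evaluate f(x).
f(-1.3641) = 8*(-1.3641)^2 + 11*(-1.3641) + 1 = 0.8811
Step 2: Evaluate g(x).
g(-1.3641) = 1*-1.3641 - 3 = -4.3641
Step 3: Compute Lagrangian.
L = 0.8811 + 4*-4.3641 = -16.5753


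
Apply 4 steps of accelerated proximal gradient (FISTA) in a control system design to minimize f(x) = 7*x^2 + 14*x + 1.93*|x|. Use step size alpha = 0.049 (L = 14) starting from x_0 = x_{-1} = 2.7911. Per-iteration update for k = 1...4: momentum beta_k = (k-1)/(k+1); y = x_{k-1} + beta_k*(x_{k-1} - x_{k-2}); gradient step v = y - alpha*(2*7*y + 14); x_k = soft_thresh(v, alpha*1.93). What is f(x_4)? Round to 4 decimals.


FISTA on f(x) = 7*x^2 + 14*x + 1.93*|x|
L = 14, alpha = 0.049
Iteration 1: beta = 0.0, y = 2.7911 + 0.0*(2.7911 - 2.7911) = 2.7911
  grad(y) = 53.0754, v = y - alpha*grad = 0.1904
  prox(v) = soft_thresh(0.1904, 0.0946) = 0.0958
Iteration 2: beta = 0.3333, y = 0.0958 + 0.3333*(0.0958 - 2.7911) = -0.8026
  grad(y) = 2.7638, v = y - alpha*grad = -0.938
  prox(v) = soft_thresh(-0.938, 0.0946) = -0.8434
Iteration 3: beta = 0.5, y = -0.8434 + 0.5*(-0.8434 - 0.0958) = -1.3131
  grad(y) = -4.3831, v = y - alpha*grad = -1.0983
  prox(v) = soft_thresh(-1.0983, 0.0946) = -1.0037
Iteration 4: beta = 0.6, y = -1.0037 + 0.6*(-1.0037 + 0.8434) = -1.0999
  grad(y) = -1.3988, v = y - alpha*grad = -1.0314
  prox(v) = soft_thresh(-1.0314, 0.0946) = -0.9368
f(x_4) = 7*(-0.9368)^2 + 14*(-0.9368) + 1.93*|-0.9368| = -5.164


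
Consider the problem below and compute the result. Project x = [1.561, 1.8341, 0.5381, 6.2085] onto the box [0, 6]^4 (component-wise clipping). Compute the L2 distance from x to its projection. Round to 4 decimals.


Project each component onto [0, 6].
clip(1.561) = 1.561, clip(1.8341) = 1.8341, clip(0.5381) = 0.5381, clip(6.2085) = 6.0
Projection = [1.561, 1.8341, 0.5381, 6.0]
Squared diffs: [0.0, 0.0, 0.0, 0.0435]
Distance = sqrt(0.0435) = 0.2085


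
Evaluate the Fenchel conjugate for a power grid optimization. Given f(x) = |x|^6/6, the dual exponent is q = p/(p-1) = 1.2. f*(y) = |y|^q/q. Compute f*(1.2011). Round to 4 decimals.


The conjugate exponent q satisfies 1/p + 1/q = 1.
p = 6, so q = 6/(6 - 1) = 1.2
|y|^q = 1.2011^1.2 = 1.2459
f*(1.2011) = 1.2459 / 1.2 = 1.0383


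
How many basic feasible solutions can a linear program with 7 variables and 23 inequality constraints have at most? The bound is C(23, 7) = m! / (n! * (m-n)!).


Each vertex corresponds to some choice of n active constraints out of m, so the number of vertices is at most C(m, n) = m! / (n!(m-n)!).
m = 23, n = 7
Numerator: 23 * 22 * 21 * 20 * 19 * 18 * 17
Denominator: 7! = 5040
C(23, 7) = 245157


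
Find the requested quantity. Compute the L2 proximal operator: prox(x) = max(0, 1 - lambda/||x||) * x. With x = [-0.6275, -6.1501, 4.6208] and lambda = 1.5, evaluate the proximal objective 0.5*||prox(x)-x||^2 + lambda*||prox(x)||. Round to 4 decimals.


Step 1: Compute ||x||.
||x|| = 7.7181
Step 2: Compute scaling factor.
scale = max(0, 1 - 1.5/7.7181) = 0.8057
Step 3: prox(x) = [-0.5055, -4.9548, 3.7228]
||prox(x)|| = 6.2181
Step 4: Proximal objective.
0.5*||prox-x||^2 = 1.125
lambda*||prox|| = 9.3272
Total = 10.4522


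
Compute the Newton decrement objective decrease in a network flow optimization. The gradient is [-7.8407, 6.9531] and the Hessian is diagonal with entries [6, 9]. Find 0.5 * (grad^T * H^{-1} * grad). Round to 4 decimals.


Step 1: H is diagonal, so H^(-1) * g = [-1.3068, 0.7726].
Step 2: g^T H^(-1) g = sum_i g_i^2 / H_ii
  = (-7.8407)^2/6 + (6.9531)^2/9
  = 10.2461 + 5.3717 = 15.6178
Step 3: Objective decrease = 0.5 * g^T H^(-1) g = 7.8089


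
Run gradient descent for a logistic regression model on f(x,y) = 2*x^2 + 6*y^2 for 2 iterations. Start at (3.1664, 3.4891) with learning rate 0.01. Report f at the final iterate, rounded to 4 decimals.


Gradient descent on f(x,y) = 2*x^2 + 6*y^2.
Starting point: (3.1664, 3.4891), alpha = 0.01
Step 1: grad_x = 2*2*3.1664 = 12.6656, grad_y = 2*6*3.4891 = 41.8692
  x_1 = 3.1664 - 0.01*12.6656 = 3.0397
  y_1 = 3.4891 - 0.01*41.8692 = 3.0704
Step 2: grad_x = 2*2*3.0397 = 12.159, grad_y = 2*6*3.0704 = 36.8449
  x_2 = 3.0397 - 0.01*12.159 = 2.9182
  y_2 = 3.0704 - 0.01*36.8449 = 2.702
f(2.9182, 2.702) = 2*2.9182^2 + 6*2.702^2 = 60.8347


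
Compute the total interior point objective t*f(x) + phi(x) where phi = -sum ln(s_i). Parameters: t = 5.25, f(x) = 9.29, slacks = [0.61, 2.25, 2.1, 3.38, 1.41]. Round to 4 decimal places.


Step 1: Compute log-barrier.
ln values: [-0.4943, 0.8109, 0.7419, 1.2179, 0.3436]
phi = -(-0.4943 + 0.8109 + 0.7419 + 1.2179 + 0.3436) = -2.62
Step 2: Compute augmented objective.
t*f(x) = 5.25*9.29 = 48.7725
Total = 48.7725 - 2.62 = 46.1525


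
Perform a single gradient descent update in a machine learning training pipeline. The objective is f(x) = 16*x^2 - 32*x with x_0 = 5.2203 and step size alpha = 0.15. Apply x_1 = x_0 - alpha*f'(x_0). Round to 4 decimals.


We compute the gradient at x_0 and apply the update.
f'(x) = 32*x - 32
f'(5.2203) = 32*5.2203 - 32 = 135.0496
x_1 = 5.2203 - 0.15*135.0496 = -15.0371


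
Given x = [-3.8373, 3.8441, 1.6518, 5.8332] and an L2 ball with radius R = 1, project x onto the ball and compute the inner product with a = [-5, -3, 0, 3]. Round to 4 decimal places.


Step 1: Compute ||x|| (intermediates to 6 decimals).
||x|| = sqrt((-3.8373)^2 + 3.8441^2 + 1.6518^2 + 5.8332^2) = 8.139818
Step 2: Project.
Since ||x|| > R, scale = R/||x|| = 1/8.139818 = 0.122853, proj(x) = scale * x
proj(x) = [-0.471424, 0.472259, 0.202929, 0.716626]
Step 3: Dot product.
a^T * proj(x) = -5*(-0.471424) - 3*0.472259 + 0*0.202929 + 3*0.716626 = 3.0902


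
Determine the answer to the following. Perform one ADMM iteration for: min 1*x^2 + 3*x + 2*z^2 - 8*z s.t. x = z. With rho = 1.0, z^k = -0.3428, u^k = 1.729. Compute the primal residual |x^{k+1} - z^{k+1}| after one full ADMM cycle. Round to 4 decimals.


ADMM iteration with rho = 1.0, z^k = -0.3428, u^k = 1.729
Step 1: x-update.
Minimize 1*x^2 + 3*x + (1.0/2)*(x + 0.3428 + 1.729)^2
FOC: (2*1 + 1.0)*x = -3 + 1.0*(-0.3428 - 1.729)
x^{k+1} = -1.6906
Step 2: z-update.
Minimize 2*z^2 - 8*z + (1.0/2)*(-1.6906 - z + 1.729)^2
FOC: (2*2 + 1.0)*z = 8 + 1.0*(-1.6906 + 1.729)
z^{k+1} = 1.6077
Step 3: u-update.
u^{k+1} = 1.729 - 1.6906 - 1.6077 = -1.5693
Step 4: Primal residual = |-1.6906 - 1.6077| = 3.2983


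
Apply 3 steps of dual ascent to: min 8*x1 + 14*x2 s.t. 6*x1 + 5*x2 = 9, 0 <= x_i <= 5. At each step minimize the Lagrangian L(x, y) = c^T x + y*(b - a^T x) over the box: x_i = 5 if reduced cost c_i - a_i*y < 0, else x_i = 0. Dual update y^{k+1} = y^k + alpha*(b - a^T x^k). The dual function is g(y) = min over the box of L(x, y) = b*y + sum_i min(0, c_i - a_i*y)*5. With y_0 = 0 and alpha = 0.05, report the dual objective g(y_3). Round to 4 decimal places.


Dual ascent for LP: min 8*x1 + 14*x2, 6*x1 + 5*x2 = 9, 0 <= x_i <= 5
Step 1: y^k = 0.0, reduced costs: (8.0, 14.0)
  x^k = (0.0, 0.0), subgradient = b - a^T x = 9.0
  y^{k+1} = 0.0 + 0.05*9.0 = 0.45
Step 2: y^k = 0.45, reduced costs: (5.3, 11.75)
  x^k = (0.0, 0.0), subgradient = b - a^T x = 9.0
  y^{k+1} = 0.45 + 0.05*9.0 = 0.9
Step 3: y^k = 0.9, reduced costs: (2.6, 9.5)
  x^k = (0.0, 0.0), subgradient = b - a^T x = 9.0
  y^{k+1} = 0.9 + 0.05*9.0 = 1.35
Dual objective at y_3 = 1.35: reduced costs (-0.1, 7.25), box minimizer x = (5.0, 0.0)
g(y_3) = b*y + (c1 - a1*y)*x1 + (c2 - a2*y)*x2 = 9*1.35 + (-0.1)*5.0 + 7.25*0.0 = 12.15 - 0.5 + 0.0 = 11.65


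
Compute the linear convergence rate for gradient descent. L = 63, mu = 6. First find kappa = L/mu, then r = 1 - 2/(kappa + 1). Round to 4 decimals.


Step 1: Compute the condition number.
kappa = L/mu = 63/6 = 10.5
Step 2: Compute the convergence rate.
r = 1 - 2/(kappa + 1) = 1 - 2*mu/(L + mu) = (L - mu)/(L + mu) = 57/69 = 0.8261


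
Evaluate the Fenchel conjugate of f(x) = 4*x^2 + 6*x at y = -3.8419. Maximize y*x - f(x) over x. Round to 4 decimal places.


f*(y) = sup_x {y*x - a*x^2 - b*x} = sup_x {(y-b)*x - a*x^2}
FOC: (y - b) - 2a*x = 0 => x* = (y - b)/(2a)
x* = (-3.8419 - 6)/(2*4) = -1.2302
f*(-3.8419) = (y-b)^2/(4a) = (-3.8419 - 6)^2/(4*4)
= 96.863/16 = 6.0539


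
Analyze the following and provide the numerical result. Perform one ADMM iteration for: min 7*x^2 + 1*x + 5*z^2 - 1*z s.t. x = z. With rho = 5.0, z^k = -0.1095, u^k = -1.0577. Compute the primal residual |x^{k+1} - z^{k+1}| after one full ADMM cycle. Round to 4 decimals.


ADMM iteration with rho = 5.0, z^k = -0.1095, u^k = -1.0577
Step 1: x-update.
Minimize 7*x^2 + 1*x + (5.0/2)*(x + 0.1095 - 1.0577)^2
FOC: (2*7 + 5.0)*x = -1 + 5.0*(-0.1095 + 1.0577)
x^{k+1} = 0.1969
Step 2: z-update.
Minimize 5*z^2 - 1*z + (5.0/2)*(0.1969 - z - 1.0577)^2
FOC: (2*5 + 5.0)*z = 1 + 5.0*(0.1969 - 1.0577)
z^{k+1} = -0.2203
Step 3: u-update.
u^{k+1} = -1.0577 + 0.1969 + 0.2203 = -0.6405
Step 4: Primal residual = |0.1969 + 0.2203| = 0.4172


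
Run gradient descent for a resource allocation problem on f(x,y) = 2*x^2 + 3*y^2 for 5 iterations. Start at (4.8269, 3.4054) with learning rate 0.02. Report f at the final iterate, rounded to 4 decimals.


Gradient descent on f(x,y) = 2*x^2 + 3*y^2.
Starting point: (4.8269, 3.4054), alpha = 0.02
Step 1: grad_x = 2*2*4.8269 = 19.3076, grad_y = 2*3*3.4054 = 20.4324
  x_1 = 4.8269 - 0.02*19.3076 = 4.4407
  y_1 = 3.4054 - 0.02*20.4324 = 2.9968
Step 2: grad_x = 2*2*4.4407 = 17.763, grad_y = 2*3*2.9968 = 17.9805
  x_2 = 4.4407 - 0.02*17.763 = 4.0855
  y_2 = 2.9968 - 0.02*17.9805 = 2.6371
Step 3: grad_x = 2*2*4.0855 = 16.342, grad_y = 2*3*2.6371 = 15.8229
  x_3 = 4.0855 - 0.02*16.342 = 3.7586
  y_3 = 2.6371 - 0.02*15.8229 = 2.3207
Step 4: grad_x = 2*2*3.7586 = 15.0346, grad_y = 2*3*2.3207 = 13.9241
  x_4 = 3.7586 - 0.02*15.0346 = 3.458
  y_4 = 2.3207 - 0.02*13.9241 = 2.0422
Step 5: grad_x = 2*2*3.458 = 13.8318, grad_y = 2*3*2.0422 = 12.2532
  x_5 = 3.458 - 0.02*13.8318 = 3.1813
  y_5 = 2.0422 - 0.02*12.2532 = 1.7971
f(3.1813, 1.7971) = 2*3.1813^2 + 3*1.7971^2 = 29.9307


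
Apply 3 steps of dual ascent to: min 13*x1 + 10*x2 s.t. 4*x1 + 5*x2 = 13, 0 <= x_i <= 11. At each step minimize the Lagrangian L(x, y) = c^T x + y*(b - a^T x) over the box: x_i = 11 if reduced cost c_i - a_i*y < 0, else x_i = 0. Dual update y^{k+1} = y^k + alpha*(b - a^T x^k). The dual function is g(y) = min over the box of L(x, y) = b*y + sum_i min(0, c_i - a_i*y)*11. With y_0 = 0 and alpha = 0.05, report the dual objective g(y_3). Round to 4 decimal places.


Dual ascent for LP: min 13*x1 + 10*x2, 4*x1 + 5*x2 = 13, 0 <= x_i <= 11
Step 1: y^k = 0.0, reduced costs: (13.0, 10.0)
  x^k = (0.0, 0.0), subgradient = b - a^T x = 13.0
  y^{k+1} = 0.0 + 0.05*13.0 = 0.65
Step 2: y^k = 0.65, reduced costs: (10.4, 6.75)
  x^k = (0.0, 0.0), subgradient = b - a^T x = 13.0
  y^{k+1} = 0.65 + 0.05*13.0 = 1.3
Step 3: y^k = 1.3, reduced costs: (7.8, 3.5)
  x^k = (0.0, 0.0), subgradient = b - a^T x = 13.0
  y^{k+1} = 1.3 + 0.05*13.0 = 1.95
Dual objective at y_3 = 1.95: reduced costs (5.2, 0.25), box minimizer x = (0.0, 0.0)
g(y_3) = b*y + (c1 - a1*y)*x1 + (c2 - a2*y)*x2 = 13*1.95 + 5.2*0.0 + 0.25*0.0 = 25.35 + 0.0 + 0.0 = 25.35


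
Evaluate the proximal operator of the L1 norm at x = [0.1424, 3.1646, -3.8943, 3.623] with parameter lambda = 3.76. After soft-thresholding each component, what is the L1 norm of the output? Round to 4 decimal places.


Soft-thresholding with lambda = 3.76:
prox(0.1424) = sign(0.1424)*max(|0.1424| - 3.76, 0) = 0.0
prox(3.1646) = sign(3.1646)*max(|3.1646| - 3.76, 0) = 0.0
prox(-3.8943) = sign(-3.8943)*max(|-3.8943| - 3.76, 0) = -0.1343
prox(3.623) = sign(3.623)*max(|3.623| - 3.76, 0) = 0.0
prox(x) = [0.0, 0.0, -0.1343, 0.0]
||prox(x)||_1 = 0.0 + 0.0 + 0.1343 + 0.0 = 0.1343


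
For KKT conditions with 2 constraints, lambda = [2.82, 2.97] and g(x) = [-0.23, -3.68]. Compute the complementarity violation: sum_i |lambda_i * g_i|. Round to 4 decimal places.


KKT complementary slackness check:
lambda_1 * g_1 = 2.82 * -0.23 = -0.6486
lambda_2 * g_2 = 2.97 * -3.68 = -10.9296
Total violation = 0.6486 + 10.9296 = 11.5782


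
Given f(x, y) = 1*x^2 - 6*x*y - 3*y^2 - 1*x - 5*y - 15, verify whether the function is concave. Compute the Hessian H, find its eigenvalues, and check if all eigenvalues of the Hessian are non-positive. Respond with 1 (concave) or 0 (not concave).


The Hessian of f(x,y) = 1*x^2 - 6*x*y - 3*y^2 - 1*x - 5*y - 15 is:
H = [[2, -6], [-6, -6]]
Trace = 2 - 6 = -4
Determinant = 2*-6 - (-6)^2 = -48
Discriminant = (-4)^2 - 4*-48 = 208.0
Eigenvalues: lambda_1 = -9.2111, lambda_2 = 5.2111
The function is not concave.

0


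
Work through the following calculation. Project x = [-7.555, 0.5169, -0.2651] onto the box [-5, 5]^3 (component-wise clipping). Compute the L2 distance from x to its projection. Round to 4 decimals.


Project each component onto [-5, 5].
clip(-7.555) = -5.0, clip(0.5169) = 0.5169, clip(-0.2651) = -0.2651
Projection = [-5.0, 0.5169, -0.2651]
Squared diffs: [6.528, 0.0, 0.0]
Distance = sqrt(6.528) = 2.555


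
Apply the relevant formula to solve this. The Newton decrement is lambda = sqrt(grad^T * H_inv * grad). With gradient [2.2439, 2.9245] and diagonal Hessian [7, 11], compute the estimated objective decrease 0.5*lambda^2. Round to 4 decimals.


Step 1: H is diagonal, so H^(-1) * g = [0.3206, 0.2659].
Step 2: g^T H^(-1) g = sum_i g_i^2 / H_ii
  = (2.2439)^2/7 + (2.9245)^2/11
  = 0.7193 + 0.7775 = 1.4968
Step 3: Objective decrease = 0.5 * g^T H^(-1) g = 0.7484


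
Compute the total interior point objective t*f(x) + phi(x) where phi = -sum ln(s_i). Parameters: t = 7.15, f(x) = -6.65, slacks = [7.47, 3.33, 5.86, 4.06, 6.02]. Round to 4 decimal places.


Step 1: Compute log-barrier.
ln values: [2.0109, 1.203, 1.7681, 1.4012, 1.7951]
phi = -(2.0109 + 1.203 + 1.7681 + 1.4012 + 1.7951) = -8.1783
Step 2: Compute augmented objective.
t*f(x) = 7.15*-6.65 = -47.5475
Total = -47.5475 - 8.1783 = -55.7258


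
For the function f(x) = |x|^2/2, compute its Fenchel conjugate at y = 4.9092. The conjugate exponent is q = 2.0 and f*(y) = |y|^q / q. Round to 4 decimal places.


The conjugate exponent q satisfies 1/p + 1/q = 1.
p = 2, so q = 2/(2 - 1) = 2.0
|y|^q = 4.9092^2.0 = 24.1002
f*(4.9092) = 24.1002 / 2.0 = 12.0501


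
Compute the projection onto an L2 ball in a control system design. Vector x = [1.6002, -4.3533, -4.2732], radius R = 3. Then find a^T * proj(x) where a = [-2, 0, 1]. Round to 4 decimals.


Step 1: Compute ||x|| (intermediates to 6 decimals).
||x|| = sqrt(1.6002^2 + (-4.3533)^2 + (-4.2732)^2) = 6.306512
Step 2: Project.
Since ||x|| > R, scale = R/||x|| = 3/6.306512 = 0.475699, proj(x) = scale * x
proj(x) = [0.761214, -2.07086, -2.032757]
Step 3: Dot product.
a^T * proj(x) = -2*0.761214 + 0*(-2.07086) + 1*(-2.032757) = -3.5552


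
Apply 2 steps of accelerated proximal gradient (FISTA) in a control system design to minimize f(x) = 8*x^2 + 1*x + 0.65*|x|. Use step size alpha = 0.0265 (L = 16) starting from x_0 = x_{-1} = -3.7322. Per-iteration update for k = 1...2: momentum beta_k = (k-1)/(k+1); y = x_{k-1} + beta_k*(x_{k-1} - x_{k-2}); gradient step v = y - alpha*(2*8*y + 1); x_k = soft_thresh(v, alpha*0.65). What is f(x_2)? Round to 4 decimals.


FISTA on f(x) = 8*x^2 + 1*x + 0.65*|x|
L = 16, alpha = 0.0265
Iteration 1: beta = 0.0, y = -3.7322 + 0.0*(-3.7322 + 3.7322) = -3.7322
  grad(y) = -58.7152, v = y - alpha*grad = -2.1762
  prox(v) = soft_thresh(-2.1762, 0.0172) = -2.159
Iteration 2: beta = 0.3333, y = -2.159 + 0.3333*(-2.159 + 3.7322) = -1.6346
  grad(y) = -25.1541, v = y - alpha*grad = -0.968
  prox(v) = soft_thresh(-0.968, 0.0172) = -0.9508
f(x_2) = 8*(-0.9508)^2 + 1*(-0.9508) + 0.65*|-0.9508| = 6.8997


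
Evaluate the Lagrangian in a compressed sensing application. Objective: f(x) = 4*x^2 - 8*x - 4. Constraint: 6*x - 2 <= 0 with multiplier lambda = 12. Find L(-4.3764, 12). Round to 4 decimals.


Step 1: Evaluate f(x).
f(-4.3764) = 4*(-4.3764)^2 - 8*(-4.3764) - 4 = 107.6227
Step 2: Evaluate g(x).
g(-4.3764) = 6*-4.3764 - 2 = -28.2584
Step 3: Compute Lagrangian.
L = 107.6227 + 12*-28.2584 = -231.4781


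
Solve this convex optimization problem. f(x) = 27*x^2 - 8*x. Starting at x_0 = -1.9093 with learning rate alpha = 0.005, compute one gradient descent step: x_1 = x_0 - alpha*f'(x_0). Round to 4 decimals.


We compute the gradient at x_0 and apply the update.
f'(x) = 54*x - 8
f'(-1.9093) = 54*-1.9093 - 8 = -111.1022
x_1 = -1.9093 - 0.005*-111.1022 = -1.3538


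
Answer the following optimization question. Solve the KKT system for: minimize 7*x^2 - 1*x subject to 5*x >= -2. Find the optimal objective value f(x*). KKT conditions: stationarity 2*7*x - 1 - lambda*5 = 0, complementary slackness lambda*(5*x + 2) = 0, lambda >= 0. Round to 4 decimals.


Step 1: Try lambda = 0 (constraint inactive).
Stationarity: 2*7*x - 1 = 0
x* = 1/(2*7) = 1/14 = 0.0714 (rounded; the exact value 1/14 is used below)
Check constraint: 5*0.0714 = 0.357 >= -2 -- satisfied.
Step 2: Compute optimal value.
f(x*) = 7*(1/14)^2 - 1*(1/14) = -0.0357


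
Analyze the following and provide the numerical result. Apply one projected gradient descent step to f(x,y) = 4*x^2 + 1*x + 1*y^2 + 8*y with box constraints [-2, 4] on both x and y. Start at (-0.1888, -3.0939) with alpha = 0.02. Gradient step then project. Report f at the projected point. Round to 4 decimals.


Step 1: Compute gradient at (-0.1888, -3.0939).
grad_x = 2*4*-0.1888 + 1 = -0.5104
grad_y = 2*1*-3.0939 + 8 = 1.8122
Step 2: Gradient step.
x_raw = -0.1888 - 0.02*-0.5104 = -0.1786
y_raw = -3.0939 - 0.02*1.8122 = -3.1301
Step 3: Project onto [-2, 4].
x_proj = clip(-0.1786) = -0.1786
y_proj = clip(-3.1301) = -2.0
Step 4: Evaluate f.
f(-0.1786, -2.0) = -12.051


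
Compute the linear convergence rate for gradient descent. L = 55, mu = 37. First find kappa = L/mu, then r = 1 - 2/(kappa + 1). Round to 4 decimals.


Step 1: Compute the condition number.
kappa = L/mu = 55/37 = 1.4865
Step 2: Compute the convergence rate.
r = 1 - 2/(kappa + 1) = 1 - 2*mu/(L + mu) = (L - mu)/(L + mu) = 18/92 = 0.1957


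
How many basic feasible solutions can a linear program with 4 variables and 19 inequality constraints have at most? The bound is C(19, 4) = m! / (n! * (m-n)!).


Each vertex corresponds to some choice of n active constraints out of m, so the number of vertices is at most C(m, n) = m! / (n!(m-n)!).
m = 19, n = 4
Numerator: 19 * 18 * 17 * 16
Denominator: 4! = 24
C(19, 4) = 3876


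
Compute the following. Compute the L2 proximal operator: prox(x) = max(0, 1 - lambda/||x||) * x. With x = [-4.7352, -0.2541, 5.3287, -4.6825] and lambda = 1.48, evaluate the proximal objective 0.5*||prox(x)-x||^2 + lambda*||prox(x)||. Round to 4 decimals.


Step 1: Compute ||x||.
||x|| = 8.5327
Step 2: Compute scaling factor.
scale = max(0, 1 - 1.48/8.5327) = 0.8266
Step 3: prox(x) = [-3.9139, -0.21, 4.4044, -3.8703]
||prox(x)|| = 7.0527
Step 4: Proximal objective.
0.5*||prox-x||^2 = 1.0952
lambda*||prox|| = 10.438
Total = 11.5332


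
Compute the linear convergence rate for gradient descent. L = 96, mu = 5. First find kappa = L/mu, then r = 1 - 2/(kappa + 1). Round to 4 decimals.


Step 1: Compute the condition number.
kappa = L/mu = 96/5 = 19.2
Step 2: Compute the convergence rate.
r = 1 - 2/(kappa + 1) = 1 - 2*mu/(L + mu) = (L - mu)/(L + mu) = 91/101 = 0.901


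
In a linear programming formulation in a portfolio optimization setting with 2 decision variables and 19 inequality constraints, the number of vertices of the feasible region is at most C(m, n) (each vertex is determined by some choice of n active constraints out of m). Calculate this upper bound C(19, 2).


Each vertex corresponds to some choice of n active constraints out of m, so the number of vertices is at most C(m, n) = m! / (n!(m-n)!).
m = 19, n = 2
Numerator: 19 * 18
Denominator: 2! = 2
C(19, 2) = 171


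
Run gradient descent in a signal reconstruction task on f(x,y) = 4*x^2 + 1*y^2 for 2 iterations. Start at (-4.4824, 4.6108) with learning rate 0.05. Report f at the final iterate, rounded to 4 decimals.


Gradient descent on f(x,y) = 4*x^2 + 1*y^2.
Starting point: (-4.4824, 4.6108), alpha = 0.05
Step 1: grad_x = 2*4*-4.4824 = -35.8592, grad_y = 2*1*4.6108 = 9.2216
  x_1 = -4.4824 - 0.05*-35.8592 = -2.6894
  y_1 = 4.6108 - 0.05*9.2216 = 4.1497
Step 2: grad_x = 2*4*-2.6894 = -21.5155, grad_y = 2*1*4.1497 = 8.2994
  x_2 = -2.6894 - 0.05*-21.5155 = -1.6137
  y_2 = 4.1497 - 0.05*8.2994 = 3.7347
f(-1.6137, 3.7347) = 4*(-1.6137)^2 + 1*3.7347^2 = 24.364


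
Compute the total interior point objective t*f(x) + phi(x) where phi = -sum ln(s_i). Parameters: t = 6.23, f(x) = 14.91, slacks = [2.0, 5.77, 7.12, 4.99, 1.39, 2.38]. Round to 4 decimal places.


Step 1: Compute log-barrier.
ln values: [0.6931, 1.7527, 1.9629, 1.6074, 0.3293, 0.8671]
phi = -(0.6931 + 1.7527 + 1.9629 + 1.6074 + 0.3293 + 0.8671) = -7.2126
Step 2: Compute augmented objective.
t*f(x) = 6.23*14.91 = 92.8893
Total = 92.8893 - 7.2126 = 85.6767


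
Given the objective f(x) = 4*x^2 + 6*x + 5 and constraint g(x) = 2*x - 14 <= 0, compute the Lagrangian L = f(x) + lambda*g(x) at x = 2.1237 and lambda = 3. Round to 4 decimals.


Step 1: Evaluate f(x).
f(2.1237) = 4*2.1237^2 + 6*2.1237 + 5 = 35.7826
Step 2: Evaluate g(x).
g(2.1237) = 2*2.1237 - 14 = -9.7526
Step 3: Compute Lagrangian.
L = 35.7826 + 3*-9.7526 = 6.5248


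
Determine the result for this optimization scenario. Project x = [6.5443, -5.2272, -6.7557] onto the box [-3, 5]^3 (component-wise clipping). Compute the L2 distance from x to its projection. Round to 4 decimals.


Project each component onto [-3, 5].
clip(6.5443) = 5.0, clip(-5.2272) = -3.0, clip(-6.7557) = -3.0
Projection = [5.0, -3.0, -3.0]
Squared diffs: [2.3849, 4.9604, 14.1053]
Distance = sqrt(21.4506) = 4.6315


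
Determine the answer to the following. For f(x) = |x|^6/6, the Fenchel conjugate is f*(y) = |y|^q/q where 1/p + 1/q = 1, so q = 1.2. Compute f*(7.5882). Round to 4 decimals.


The conjugate exponent q satisfies 1/p + 1/q = 1.
p = 6, so q = 6/(6 - 1) = 1.2
|y|^q = 7.5882^1.2 = 11.3806
f*(7.5882) = 11.3806 / 1.2 = 9.4839


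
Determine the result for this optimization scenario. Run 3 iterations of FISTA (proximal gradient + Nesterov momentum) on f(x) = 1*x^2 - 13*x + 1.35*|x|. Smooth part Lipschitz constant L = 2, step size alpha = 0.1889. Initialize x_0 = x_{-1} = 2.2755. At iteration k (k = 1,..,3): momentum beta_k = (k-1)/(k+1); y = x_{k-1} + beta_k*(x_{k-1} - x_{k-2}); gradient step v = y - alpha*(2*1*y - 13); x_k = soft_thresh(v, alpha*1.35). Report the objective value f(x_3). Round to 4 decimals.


FISTA on f(x) = 1*x^2 - 13*x + 1.35*|x|
L = 2, alpha = 0.1889
Iteration 1: beta = 0.0, y = 2.2755 + 0.0*(2.2755 - 2.2755) = 2.2755
  grad(y) = -8.449, v = y - alpha*grad = 3.8715
  prox(v) = soft_thresh(3.8715, 0.255) = 3.6165
Iteration 2: beta = 0.3333, y = 3.6165 + 0.3333*(3.6165 - 2.2755) = 4.0635
  grad(y) = -4.873, v = y - alpha*grad = 4.984
  prox(v) = soft_thresh(4.984, 0.255) = 4.729
Iteration 3: beta = 0.5, y = 4.729 + 0.5*(4.729 - 3.6165) = 5.2852
  grad(y) = -2.4295, v = y - alpha*grad = 5.7442
  prox(v) = soft_thresh(5.7442, 0.255) = 5.4892
f(x_3) = 1*5.4892^2 - 13*5.4892 + 1.35*|5.4892| = -33.8178


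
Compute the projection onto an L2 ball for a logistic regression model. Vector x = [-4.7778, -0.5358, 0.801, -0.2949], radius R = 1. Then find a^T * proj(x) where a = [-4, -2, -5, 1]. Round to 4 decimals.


Step 1: Compute ||x|| (intermediates to 6 decimals).
||x|| = sqrt((-4.7778)^2 + (-0.5358)^2 + 0.801^2 + (-0.2949)^2) = 4.882932
Step 2: Project.
Since ||x|| > R, scale = R/||x|| = 1/4.882932 = 0.204795, proj(x) = scale * x
proj(x) = [-0.97847, -0.109729, 0.164041, -0.060394]
Step 3: Dot product.
a^T * proj(x) = -4*(-0.97847) - 2*(-0.109729) - 5*0.164041 + 1*(-0.060394) = 3.2527


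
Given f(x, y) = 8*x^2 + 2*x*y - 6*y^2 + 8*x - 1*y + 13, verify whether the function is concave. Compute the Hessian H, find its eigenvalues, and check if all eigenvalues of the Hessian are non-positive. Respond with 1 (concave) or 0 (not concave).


The Hessian of f(x,y) = 8*x^2 + 2*x*y - 6*y^2 + 8*x - 1*y + 13 is:
H = [[16, 2], [2, -12]]
Trace = 16 - 12 = 4
Determinant = 16*-12 - (2)^2 = -196
Discriminant = (4)^2 - 4*-196 = 800.0
Eigenvalues: lambda_1 = -12.1421, lambda_2 = 16.1421
The function is not concave.

0


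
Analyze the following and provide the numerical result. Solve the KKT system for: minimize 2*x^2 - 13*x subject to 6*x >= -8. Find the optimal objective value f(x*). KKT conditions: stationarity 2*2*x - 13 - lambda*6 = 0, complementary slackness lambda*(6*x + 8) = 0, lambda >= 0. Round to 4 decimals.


Step 1: Try lambda = 0 (constraint inactive).
Stationarity: 2*2*x - 13 = 0
x* = 13/(2*2) = 3.25
Check constraint: 6*3.25 = 19.5 >= -8 -- satisfied.
Step 2: Compute optimal value.
f(x*) = 2*3.25^2 - 13*3.25 = -21.125


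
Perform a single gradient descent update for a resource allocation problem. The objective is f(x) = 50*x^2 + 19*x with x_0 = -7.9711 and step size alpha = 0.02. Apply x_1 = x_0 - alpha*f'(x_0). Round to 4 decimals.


We compute the gradient at x_0 and apply the update.
f'(x) = 100*x + 19
f'(-7.9711) = 100*-7.9711 + 19 = -778.11
x_1 = -7.9711 - 0.02*-778.11 = 7.5911


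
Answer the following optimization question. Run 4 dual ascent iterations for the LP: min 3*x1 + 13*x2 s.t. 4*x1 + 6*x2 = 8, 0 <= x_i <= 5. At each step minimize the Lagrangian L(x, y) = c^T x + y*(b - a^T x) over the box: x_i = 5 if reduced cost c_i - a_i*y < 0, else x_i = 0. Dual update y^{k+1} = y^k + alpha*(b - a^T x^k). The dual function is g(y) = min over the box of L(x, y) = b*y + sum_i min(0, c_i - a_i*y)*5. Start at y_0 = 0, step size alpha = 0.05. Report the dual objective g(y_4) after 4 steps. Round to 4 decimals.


Dual ascent for LP: min 3*x1 + 13*x2, 4*x1 + 6*x2 = 8, 0 <= x_i <= 5
Step 1: y^k = 0.0, reduced costs: (3.0, 13.0)
  x^k = (0.0, 0.0), subgradient = b - a^T x = 8.0
  y^{k+1} = 0.0 + 0.05*8.0 = 0.4
Step 2: y^k = 0.4, reduced costs: (1.4, 10.6)
  x^k = (0.0, 0.0), subgradient = b - a^T x = 8.0
  y^{k+1} = 0.4 + 0.05*8.0 = 0.8
Step 3: y^k = 0.8, reduced costs: (-0.2, 8.2)
  x^k = (5.0, 0.0), subgradient = b - a^T x = -12.0
  y^{k+1} = 0.8 + 0.05*-12.0 = 0.2
Step 4: y^k = 0.2, reduced costs: (2.2, 11.8)
  x^k = (0.0, 0.0), subgradient = b - a^T x = 8.0
  y^{k+1} = 0.2 + 0.05*8.0 = 0.6
Dual objective at y_4 = 0.6: reduced costs (0.6, 9.4), box minimizer x = (0.0, 0.0)
g(y_4) = b*y + (c1 - a1*y)*x1 + (c2 - a2*y)*x2 = 8*0.6 + 0.6*0.0 + 9.4*0.0 = 4.8 + 0.0 + 0.0 = 4.8


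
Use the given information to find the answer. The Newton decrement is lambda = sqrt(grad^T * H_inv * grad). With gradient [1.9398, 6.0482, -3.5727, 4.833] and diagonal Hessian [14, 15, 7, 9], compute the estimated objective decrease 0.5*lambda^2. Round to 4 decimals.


Step 1: H is diagonal, so H^(-1) * g = [0.1386, 0.4032, -0.5104, 0.537].
Step 2: g^T H^(-1) g = sum_i g_i^2 / H_ii
  = (1.9398)^2/14 + (6.0482)^2/15 + (-3.5727)^2/7 + (4.833)^2/9
  = 0.2688 + 2.4387 + 1.8235 + 2.5953 = 7.1263
Step 3: Objective decrease = 0.5 * g^T H^(-1) g = 3.5631


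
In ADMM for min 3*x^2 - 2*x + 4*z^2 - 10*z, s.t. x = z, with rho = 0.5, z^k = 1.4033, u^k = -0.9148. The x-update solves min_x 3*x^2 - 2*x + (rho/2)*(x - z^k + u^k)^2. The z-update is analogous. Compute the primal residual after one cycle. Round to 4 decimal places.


ADMM iteration with rho = 0.5, z^k = 1.4033, u^k = -0.9148
Step 1: x-update.
Minimize 3*x^2 - 2*x + (0.5/2)*(x - 1.4033 - 0.9148)^2
FOC: (2*3 + 0.5)*x = 2 + 0.5*(1.4033 + 0.9148)
x^{k+1} = 0.486
Step 2: z-update.
Minimize 4*z^2 - 10*z + (0.5/2)*(0.486 - z - 0.9148)^2
FOC: (2*4 + 0.5)*z = 10 + 0.5*(0.486 - 0.9148)
z^{k+1} = 1.1512
Step 3: u-update.
u^{k+1} = -0.9148 + 0.486 - 1.1512 = -1.58
Step 4: Primal residual = |0.486 - 1.1512| = 0.6652


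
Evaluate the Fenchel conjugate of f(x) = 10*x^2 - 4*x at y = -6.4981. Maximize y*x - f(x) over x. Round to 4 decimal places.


f*(y) = sup_x {y*x - a*x^2 - b*x} = sup_x {(y-b)*x - a*x^2}
FOC: (y - b) - 2a*x = 0 => x* = (y - b)/(2a)
x* = (-6.4981 + 4)/(2*10) = -0.1249
f*(-6.4981) = (y-b)^2/(4a) = (-6.4981 + 4)^2/(4*10)
= 6.2405/40 = 0.156


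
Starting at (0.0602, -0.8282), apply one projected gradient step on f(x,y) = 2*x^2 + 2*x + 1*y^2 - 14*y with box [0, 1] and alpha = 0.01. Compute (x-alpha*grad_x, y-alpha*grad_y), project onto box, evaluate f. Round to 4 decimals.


Step 1: Compute gradient at (0.0602, -0.8282).
grad_x = 2*2*0.0602 + 2 = 2.2408
grad_y = 2*1*-0.8282 - 14 = -15.6564
Step 2: Gradient step.
x_raw = 0.0602 - 0.01*2.2408 = 0.0378
y_raw = -0.8282 - 0.01*-15.6564 = -0.6716
Step 3: Project onto [0, 1].
x_proj = clip(0.0378) = 0.0378
y_proj = clip(-0.6716) = 0.0
Step 4: Evaluate f.
f(0.0378, 0.0) = 0.0784


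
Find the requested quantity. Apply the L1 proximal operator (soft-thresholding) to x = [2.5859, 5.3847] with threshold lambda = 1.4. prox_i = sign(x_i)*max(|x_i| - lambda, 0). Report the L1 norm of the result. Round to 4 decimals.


Soft-thresholding with lambda = 1.4:
prox(2.5859) = sign(2.5859)*max(|2.5859| - 1.4, 0) = 1.1859
prox(5.3847) = sign(5.3847)*max(|5.3847| - 1.4, 0) = 3.9847
prox(x) = [1.1859, 3.9847]
||prox(x)||_1 = 1.1859 + 3.9847 = 5.1706


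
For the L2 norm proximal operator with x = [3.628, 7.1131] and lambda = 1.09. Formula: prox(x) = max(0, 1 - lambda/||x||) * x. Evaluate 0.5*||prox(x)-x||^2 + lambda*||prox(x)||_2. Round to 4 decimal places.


Step 1: Compute ||x||.
||x|| = 7.9849
Step 2: Compute scaling factor.
scale = max(0, 1 - 1.09/7.9849) = 0.8635
Step 3: prox(x) = [3.1328, 6.1421]
||prox(x)|| = 6.8949
Step 4: Proximal objective.
0.5*||prox-x||^2 = 0.5941
lambda*||prox|| = 7.5154
Total = 8.1095


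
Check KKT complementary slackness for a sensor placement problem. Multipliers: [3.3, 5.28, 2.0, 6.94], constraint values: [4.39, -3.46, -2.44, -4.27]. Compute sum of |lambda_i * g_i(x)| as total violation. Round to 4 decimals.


KKT complementary slackness check:
lambda_1 * g_1 = 3.3 * 4.39 = 14.487
lambda_2 * g_2 = 5.28 * -3.46 = -18.2688
lambda_3 * g_3 = 2.0 * -2.44 = -4.88
lambda_4 * g_4 = 6.94 * -4.27 = -29.6338
Total violation = 14.487 + 18.2688 + 4.88 + 29.6338 = 67.2696


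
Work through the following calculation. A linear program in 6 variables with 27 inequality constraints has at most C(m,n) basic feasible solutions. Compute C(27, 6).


Each vertex corresponds to some choice of n active constraints out of m, so the number of vertices is at most C(m, n) = m! / (n!(m-n)!).
m = 27, n = 6
Numerator: 27 * 26 * 25 * 24 * 23 * 22
Denominator: 6! = 720
C(27, 6) = 296010


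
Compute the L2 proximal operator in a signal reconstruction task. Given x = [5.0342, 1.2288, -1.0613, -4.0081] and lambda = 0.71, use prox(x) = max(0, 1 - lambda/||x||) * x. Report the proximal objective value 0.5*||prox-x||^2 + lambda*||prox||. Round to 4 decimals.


Step 1: Compute ||x||.
||x|| = 6.6366
Step 2: Compute scaling factor.
scale = max(0, 1 - 0.71/6.6366) = 0.893
Step 3: prox(x) = [4.4956, 1.0973, -0.9478, -3.5793]
||prox(x)|| = 5.9266
Step 4: Proximal objective.
0.5*||prox-x||^2 = 0.2521
lambda*||prox|| = 4.2079
Total = 4.4599
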